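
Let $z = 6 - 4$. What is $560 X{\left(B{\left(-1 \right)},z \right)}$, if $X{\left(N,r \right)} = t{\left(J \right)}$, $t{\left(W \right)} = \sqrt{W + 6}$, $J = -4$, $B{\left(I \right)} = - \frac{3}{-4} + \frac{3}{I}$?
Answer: $560 \sqrt{2} \approx 791.96$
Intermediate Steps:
$B{\left(I \right)} = \frac{3}{4} + \frac{3}{I}$ ($B{\left(I \right)} = \left(-3\right) \left(- \frac{1}{4}\right) + \frac{3}{I} = \frac{3}{4} + \frac{3}{I}$)
$z = 2$ ($z = 6 - 4 = 2$)
$t{\left(W \right)} = \sqrt{6 + W}$
$X{\left(N,r \right)} = \sqrt{2}$ ($X{\left(N,r \right)} = \sqrt{6 - 4} = \sqrt{2}$)
$560 X{\left(B{\left(-1 \right)},z \right)} = 560 \sqrt{2}$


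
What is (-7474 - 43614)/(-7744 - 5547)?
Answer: 51088/13291 ≈ 3.8438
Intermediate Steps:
(-7474 - 43614)/(-7744 - 5547) = -51088/(-13291) = -51088*(-1/13291) = 51088/13291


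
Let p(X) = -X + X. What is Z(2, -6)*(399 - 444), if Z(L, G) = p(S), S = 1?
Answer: 0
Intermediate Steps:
p(X) = 0
Z(L, G) = 0
Z(2, -6)*(399 - 444) = 0*(399 - 444) = 0*(-45) = 0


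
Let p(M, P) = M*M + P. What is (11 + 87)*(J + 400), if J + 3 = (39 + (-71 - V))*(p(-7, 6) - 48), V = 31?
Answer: -4312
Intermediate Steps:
p(M, P) = P + M² (p(M, P) = M² + P = P + M²)
J = -444 (J = -3 + (39 + (-71 - 1*31))*((6 + (-7)²) - 48) = -3 + (39 + (-71 - 31))*((6 + 49) - 48) = -3 + (39 - 102)*(55 - 48) = -3 - 63*7 = -3 - 441 = -444)
(11 + 87)*(J + 400) = (11 + 87)*(-444 + 400) = 98*(-44) = -4312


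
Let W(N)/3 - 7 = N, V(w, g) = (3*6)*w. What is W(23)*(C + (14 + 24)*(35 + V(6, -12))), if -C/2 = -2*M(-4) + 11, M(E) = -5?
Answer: 485280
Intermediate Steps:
V(w, g) = 18*w
W(N) = 21 + 3*N
C = -42 (C = -2*(-2*(-5) + 11) = -2*(10 + 11) = -2*21 = -42)
W(23)*(C + (14 + 24)*(35 + V(6, -12))) = (21 + 3*23)*(-42 + (14 + 24)*(35 + 18*6)) = (21 + 69)*(-42 + 38*(35 + 108)) = 90*(-42 + 38*143) = 90*(-42 + 5434) = 90*5392 = 485280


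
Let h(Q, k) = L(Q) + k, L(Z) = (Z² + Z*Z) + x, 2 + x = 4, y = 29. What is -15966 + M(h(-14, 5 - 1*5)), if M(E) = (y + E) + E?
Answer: -15149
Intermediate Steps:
x = 2 (x = -2 + 4 = 2)
L(Z) = 2 + 2*Z² (L(Z) = (Z² + Z*Z) + 2 = (Z² + Z²) + 2 = 2*Z² + 2 = 2 + 2*Z²)
h(Q, k) = 2 + k + 2*Q² (h(Q, k) = (2 + 2*Q²) + k = 2 + k + 2*Q²)
M(E) = 29 + 2*E (M(E) = (29 + E) + E = 29 + 2*E)
-15966 + M(h(-14, 5 - 1*5)) = -15966 + (29 + 2*(2 + (5 - 1*5) + 2*(-14)²)) = -15966 + (29 + 2*(2 + (5 - 5) + 2*196)) = -15966 + (29 + 2*(2 + 0 + 392)) = -15966 + (29 + 2*394) = -15966 + (29 + 788) = -15966 + 817 = -15149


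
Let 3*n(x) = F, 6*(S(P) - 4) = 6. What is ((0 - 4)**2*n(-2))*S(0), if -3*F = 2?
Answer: -160/9 ≈ -17.778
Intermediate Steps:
S(P) = 5 (S(P) = 4 + (1/6)*6 = 4 + 1 = 5)
F = -2/3 (F = -1/3*2 = -2/3 ≈ -0.66667)
n(x) = -2/9 (n(x) = (1/3)*(-2/3) = -2/9)
((0 - 4)**2*n(-2))*S(0) = ((0 - 4)**2*(-2/9))*5 = ((-4)**2*(-2/9))*5 = (16*(-2/9))*5 = -32/9*5 = -160/9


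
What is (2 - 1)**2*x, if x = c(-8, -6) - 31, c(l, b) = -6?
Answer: -37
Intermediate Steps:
x = -37 (x = -6 - 31 = -37)
(2 - 1)**2*x = (2 - 1)**2*(-37) = 1**2*(-37) = 1*(-37) = -37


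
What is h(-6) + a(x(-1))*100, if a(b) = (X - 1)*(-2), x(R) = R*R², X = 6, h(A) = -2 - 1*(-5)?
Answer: -997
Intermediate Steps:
h(A) = 3 (h(A) = -2 + 5 = 3)
x(R) = R³
a(b) = -10 (a(b) = (6 - 1)*(-2) = 5*(-2) = -10)
h(-6) + a(x(-1))*100 = 3 - 10*100 = 3 - 1000 = -997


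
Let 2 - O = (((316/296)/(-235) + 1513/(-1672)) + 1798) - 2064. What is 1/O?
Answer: 14538040/3909416299 ≈ 0.0037187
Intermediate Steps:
O = 3909416299/14538040 (O = 2 - ((((316/296)/(-235) + 1513/(-1672)) + 1798) - 2064) = 2 - ((((316*(1/296))*(-1/235) + 1513*(-1/1672)) + 1798) - 2064) = 2 - ((((79/74)*(-1/235) - 1513/1672) + 1798) - 2064) = 2 - (((-79/17390 - 1513/1672) + 1798) - 2064) = 2 - ((-13221579/14538040 + 1798) - 2064) = 2 - (26126174341/14538040 - 2064) = 2 - 1*(-3880340219/14538040) = 2 + 3880340219/14538040 = 3909416299/14538040 ≈ 268.91)
1/O = 1/(3909416299/14538040) = 14538040/3909416299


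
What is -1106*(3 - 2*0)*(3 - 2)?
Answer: -3318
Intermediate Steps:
-1106*(3 - 2*0)*(3 - 2) = -1106*(3 + 0) = -3318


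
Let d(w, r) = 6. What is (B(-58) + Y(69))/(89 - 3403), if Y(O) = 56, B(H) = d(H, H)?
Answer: -31/1657 ≈ -0.018708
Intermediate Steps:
B(H) = 6
(B(-58) + Y(69))/(89 - 3403) = (6 + 56)/(89 - 3403) = 62/(-3314) = 62*(-1/3314) = -31/1657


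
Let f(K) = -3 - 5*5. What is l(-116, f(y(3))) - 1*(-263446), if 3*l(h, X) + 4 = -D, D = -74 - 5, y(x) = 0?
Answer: 263471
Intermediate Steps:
f(K) = -28 (f(K) = -3 - 25 = -28)
D = -79
l(h, X) = 25 (l(h, X) = -4/3 + (-1*(-79))/3 = -4/3 + (⅓)*79 = -4/3 + 79/3 = 25)
l(-116, f(y(3))) - 1*(-263446) = 25 - 1*(-263446) = 25 + 263446 = 263471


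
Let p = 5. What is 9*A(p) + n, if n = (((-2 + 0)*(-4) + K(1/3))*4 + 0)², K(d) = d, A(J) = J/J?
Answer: 10081/9 ≈ 1120.1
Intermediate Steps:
A(J) = 1
n = 10000/9 (n = (((-2 + 0)*(-4) + 1/3)*4 + 0)² = ((-2*(-4) + ⅓)*4 + 0)² = ((8 + ⅓)*4 + 0)² = ((25/3)*4 + 0)² = (100/3 + 0)² = (100/3)² = 10000/9 ≈ 1111.1)
9*A(p) + n = 9*1 + 10000/9 = 9 + 10000/9 = 10081/9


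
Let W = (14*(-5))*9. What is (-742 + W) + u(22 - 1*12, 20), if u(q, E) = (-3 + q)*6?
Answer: -1330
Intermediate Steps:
u(q, E) = -18 + 6*q
W = -630 (W = -70*9 = -630)
(-742 + W) + u(22 - 1*12, 20) = (-742 - 630) + (-18 + 6*(22 - 1*12)) = -1372 + (-18 + 6*(22 - 12)) = -1372 + (-18 + 6*10) = -1372 + (-18 + 60) = -1372 + 42 = -1330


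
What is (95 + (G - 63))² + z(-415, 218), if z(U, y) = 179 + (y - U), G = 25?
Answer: 4061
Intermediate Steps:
z(U, y) = 179 + y - U
(95 + (G - 63))² + z(-415, 218) = (95 + (25 - 63))² + (179 + 218 - 1*(-415)) = (95 - 38)² + (179 + 218 + 415) = 57² + 812 = 3249 + 812 = 4061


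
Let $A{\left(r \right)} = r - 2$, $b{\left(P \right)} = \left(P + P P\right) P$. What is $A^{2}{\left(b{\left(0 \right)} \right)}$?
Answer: $4$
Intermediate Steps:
$b{\left(P \right)} = P \left(P + P^{2}\right)$ ($b{\left(P \right)} = \left(P + P^{2}\right) P = P \left(P + P^{2}\right)$)
$A{\left(r \right)} = -2 + r$ ($A{\left(r \right)} = r - 2 = -2 + r$)
$A^{2}{\left(b{\left(0 \right)} \right)} = \left(-2 + 0^{2} \left(1 + 0\right)\right)^{2} = \left(-2 + 0 \cdot 1\right)^{2} = \left(-2 + 0\right)^{2} = \left(-2\right)^{2} = 4$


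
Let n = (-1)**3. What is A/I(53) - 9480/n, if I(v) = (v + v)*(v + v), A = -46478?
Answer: 53235401/5618 ≈ 9475.9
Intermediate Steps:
n = -1
I(v) = 4*v**2 (I(v) = (2*v)*(2*v) = 4*v**2)
A/I(53) - 9480/n = -46478/(4*53**2) - 9480/(-1) = -46478/(4*2809) - 9480*(-1) = -46478/11236 + 9480 = -46478*1/11236 + 9480 = -23239/5618 + 9480 = 53235401/5618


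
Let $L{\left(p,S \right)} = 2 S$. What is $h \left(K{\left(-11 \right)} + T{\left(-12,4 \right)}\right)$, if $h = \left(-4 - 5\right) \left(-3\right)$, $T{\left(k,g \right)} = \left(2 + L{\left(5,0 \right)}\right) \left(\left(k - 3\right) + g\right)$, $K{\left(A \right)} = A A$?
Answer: $2673$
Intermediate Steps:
$K{\left(A \right)} = A^{2}$
$T{\left(k,g \right)} = -6 + 2 g + 2 k$ ($T{\left(k,g \right)} = \left(2 + 2 \cdot 0\right) \left(\left(k - 3\right) + g\right) = \left(2 + 0\right) \left(\left(-3 + k\right) + g\right) = 2 \left(-3 + g + k\right) = -6 + 2 g + 2 k$)
$h = 27$ ($h = \left(-9\right) \left(-3\right) = 27$)
$h \left(K{\left(-11 \right)} + T{\left(-12,4 \right)}\right) = 27 \left(\left(-11\right)^{2} + \left(-6 + 2 \cdot 4 + 2 \left(-12\right)\right)\right) = 27 \left(121 - 22\right) = 27 \cdot 99 = 2673$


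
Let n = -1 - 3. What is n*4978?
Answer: -19912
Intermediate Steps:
n = -4
n*4978 = -4*4978 = -19912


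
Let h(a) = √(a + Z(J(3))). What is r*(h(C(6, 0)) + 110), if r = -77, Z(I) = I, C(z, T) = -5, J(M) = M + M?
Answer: -8547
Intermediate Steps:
J(M) = 2*M
h(a) = √(6 + a) (h(a) = √(a + 2*3) = √(a + 6) = √(6 + a))
r*(h(C(6, 0)) + 110) = -77*(√(6 - 5) + 110) = -77*(√1 + 110) = -77*(1 + 110) = -77*111 = -8547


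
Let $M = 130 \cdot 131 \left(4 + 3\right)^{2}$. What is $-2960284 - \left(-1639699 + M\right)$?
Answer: $-2155055$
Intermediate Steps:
$M = 834470$ ($M = 17030 \cdot 7^{2} = 17030 \cdot 49 = 834470$)
$-2960284 - \left(-1639699 + M\right) = -2960284 - \left(-1639699 + 834470\right) = -2960284 - -805229 = -2960284 + 805229 = -2155055$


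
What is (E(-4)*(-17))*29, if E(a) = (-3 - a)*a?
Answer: 1972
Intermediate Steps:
E(a) = a*(-3 - a)
(E(-4)*(-17))*29 = (-1*(-4)*(3 - 4)*(-17))*29 = (-1*(-4)*(-1)*(-17))*29 = -4*(-17)*29 = 68*29 = 1972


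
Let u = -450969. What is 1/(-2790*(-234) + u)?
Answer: 1/201891 ≈ 4.9532e-6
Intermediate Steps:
1/(-2790*(-234) + u) = 1/(-2790*(-234) - 450969) = 1/(652860 - 450969) = 1/201891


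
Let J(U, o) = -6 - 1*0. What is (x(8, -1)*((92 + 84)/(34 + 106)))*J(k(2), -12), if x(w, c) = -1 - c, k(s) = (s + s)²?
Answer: 0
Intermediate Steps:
k(s) = 4*s² (k(s) = (2*s)² = 4*s²)
J(U, o) = -6 (J(U, o) = -6 + 0 = -6)
(x(8, -1)*((92 + 84)/(34 + 106)))*J(k(2), -12) = ((-1 - 1*(-1))*((92 + 84)/(34 + 106)))*(-6) = ((-1 + 1)*(176/140))*(-6) = (0*(176*(1/140)))*(-6) = (0*(44/35))*(-6) = 0*(-6) = 0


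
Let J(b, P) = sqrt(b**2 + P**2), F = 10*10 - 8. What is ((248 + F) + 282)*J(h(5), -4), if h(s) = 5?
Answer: 622*sqrt(41) ≈ 3982.7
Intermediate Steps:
F = 92 (F = 100 - 8 = 92)
J(b, P) = sqrt(P**2 + b**2)
((248 + F) + 282)*J(h(5), -4) = ((248 + 92) + 282)*sqrt((-4)**2 + 5**2) = (340 + 282)*sqrt(16 + 25) = 622*sqrt(41)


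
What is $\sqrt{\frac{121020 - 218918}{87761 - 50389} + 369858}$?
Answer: $\frac{\sqrt{129141144202354}}{18686} \approx 608.16$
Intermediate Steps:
$\sqrt{\frac{121020 - 218918}{87761 - 50389} + 369858} = \sqrt{- \frac{97898}{37372} + 369858} = \sqrt{\left(-97898\right) \frac{1}{37372} + 369858} = \sqrt{- \frac{48949}{18686} + 369858} = \sqrt{\frac{6911117639}{18686}} = \frac{\sqrt{129141144202354}}{18686}$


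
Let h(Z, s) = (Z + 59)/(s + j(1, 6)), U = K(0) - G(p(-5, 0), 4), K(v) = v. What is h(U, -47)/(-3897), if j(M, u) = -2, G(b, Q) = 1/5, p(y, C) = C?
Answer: 2/6495 ≈ 0.00030793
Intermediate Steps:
G(b, Q) = ⅕
U = -⅕ (U = 0 - 1*⅕ = 0 - ⅕ = -⅕ ≈ -0.20000)
h(Z, s) = (59 + Z)/(-2 + s) (h(Z, s) = (Z + 59)/(s - 2) = (59 + Z)/(-2 + s))
h(U, -47)/(-3897) = ((59 - ⅕)/(-2 - 47))/(-3897) = ((294/5)/(-49))*(-1/3897) = -1/49*294/5*(-1/3897) = -6/5*(-1/3897) = 2/6495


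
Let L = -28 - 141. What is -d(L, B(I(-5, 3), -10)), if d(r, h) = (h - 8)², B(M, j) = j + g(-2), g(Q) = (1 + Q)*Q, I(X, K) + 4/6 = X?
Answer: -256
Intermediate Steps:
I(X, K) = -⅔ + X
g(Q) = Q*(1 + Q)
L = -169
B(M, j) = 2 + j (B(M, j) = j - 2*(1 - 2) = j - 2*(-1) = j + 2 = 2 + j)
d(r, h) = (-8 + h)²
-d(L, B(I(-5, 3), -10)) = -(-8 + (2 - 10))² = -(-8 - 8)² = -1*(-16)² = -1*256 = -256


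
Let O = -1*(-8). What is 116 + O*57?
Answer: 572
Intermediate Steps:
O = 8
116 + O*57 = 116 + 8*57 = 116 + 456 = 572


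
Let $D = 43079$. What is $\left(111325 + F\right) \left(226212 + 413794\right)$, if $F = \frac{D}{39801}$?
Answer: $\frac{2835795803896424}{39801} \approx 7.1249 \cdot 10^{10}$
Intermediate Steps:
$F = \frac{43079}{39801} \approx 1.0824$
$\left(111325 + F\right) \left(226212 + 413794\right) = \left(111325 + \frac{43079}{39801}\right) \left(226212 + 413794\right) = \frac{4430889404}{39801} \cdot 640006 = \frac{2835795803896424}{39801}$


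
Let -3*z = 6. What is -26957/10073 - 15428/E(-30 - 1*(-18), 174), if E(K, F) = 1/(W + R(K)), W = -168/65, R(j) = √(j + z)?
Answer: 3729499541/93535 - 15428*I*√14 ≈ 39873.0 - 57726.0*I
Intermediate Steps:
z = -2 (z = -⅓*6 = -2)
R(j) = √(-2 + j) (R(j) = √(j - 2) = √(-2 + j))
W = -168/65 (W = -168*1/65 = -168/65 ≈ -2.5846)
E(K, F) = 1/(-168/65 + √(-2 + K))
-26957/10073 - 15428/E(-30 - 1*(-18), 174) = -26957/10073 - (-2591904/65 + 15428*√(-2 + (-30 - 1*(-18)))) = -26957*1/10073 - (-2591904/65 + 15428*√(-2 + (-30 + 18))) = -3851/1439 - (-2591904/65 + 15428*√(-2 - 12)) = -3851/1439 - (-2591904/65 + 15428*I*√14) = -3851/1439 - 15428*(-168/65 + I*√14) = -3851/1439 + (2591904/65 - 15428*I*√14) = 3729499541/93535 - 15428*I*√14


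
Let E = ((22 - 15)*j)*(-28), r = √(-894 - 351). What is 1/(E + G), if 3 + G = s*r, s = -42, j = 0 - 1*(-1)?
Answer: I/(-199*I + 42*√1245) ≈ -8.9007e-5 + 0.00066283*I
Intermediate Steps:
j = 1 (j = 0 + 1 = 1)
r = I*√1245 (r = √(-1245) = I*√1245 ≈ 35.285*I)
G = -3 - 42*I*√1245 ≈ -3.0 - 1482.0*I
E = -196 (E = ((22 - 15)*1)*(-28) = (7*1)*(-28) = 7*(-28) = -196)
1/(E + G) = 1/(-196 + (-3 - 42*I*√1245)) = 1/(-199 - 42*I*√1245)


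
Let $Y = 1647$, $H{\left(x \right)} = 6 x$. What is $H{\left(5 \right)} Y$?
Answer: $49410$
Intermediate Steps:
$H{\left(5 \right)} Y = 6 \cdot 5 \cdot 1647 = 30 \cdot 1647 = 49410$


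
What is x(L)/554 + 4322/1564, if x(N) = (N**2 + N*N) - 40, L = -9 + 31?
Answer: 961445/216614 ≈ 4.4385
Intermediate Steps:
L = 22
x(N) = -40 + 2*N**2 (x(N) = (N**2 + N**2) - 40 = 2*N**2 - 40 = -40 + 2*N**2)
x(L)/554 + 4322/1564 = (-40 + 2*22**2)/554 + 4322/1564 = (-40 + 2*484)*(1/554) + 4322*(1/1564) = (-40 + 968)*(1/554) + 2161/782 = 928*(1/554) + 2161/782 = 464/277 + 2161/782 = 961445/216614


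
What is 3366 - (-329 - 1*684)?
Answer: 4379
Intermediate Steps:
3366 - (-329 - 1*684) = 3366 - (-329 - 684) = 3366 - 1*(-1013) = 3366 + 1013 = 4379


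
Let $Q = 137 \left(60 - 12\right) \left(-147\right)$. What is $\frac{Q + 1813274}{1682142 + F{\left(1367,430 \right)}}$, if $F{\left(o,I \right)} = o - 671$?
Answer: $\frac{423301}{841419} \approx 0.50308$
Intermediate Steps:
$F{\left(o,I \right)} = -671 + o$
$Q = -966672$ ($Q = 137 \left(60 - 12\right) \left(-147\right) = 137 \cdot 48 \left(-147\right) = 6576 \left(-147\right) = -966672$)
$\frac{Q + 1813274}{1682142 + F{\left(1367,430 \right)}} = \frac{-966672 + 1813274}{1682142 + \left(-671 + 1367\right)} = \frac{846602}{1682142 + 696} = \frac{846602}{1682838} = 846602 \cdot \frac{1}{1682838} = \frac{423301}{841419}$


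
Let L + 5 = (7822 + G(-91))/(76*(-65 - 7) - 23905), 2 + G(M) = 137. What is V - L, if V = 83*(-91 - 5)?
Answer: -233921094/29377 ≈ -7962.7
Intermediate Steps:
V = -7968 (V = 83*(-96) = -7968)
G(M) = 135 (G(M) = -2 + 137 = 135)
L = -154842/29377 (L = -5 + (7822 + 135)/(76*(-65 - 7) - 23905) = -5 + 7957/(76*(-72) - 23905) = -5 + 7957/(-5472 - 23905) = -5 + 7957/(-29377) = -5 + 7957*(-1/29377) = -5 - 7957/29377 = -154842/29377 ≈ -5.2709)
V - L = -7968 - 1*(-154842/29377) = -7968 + 154842/29377 = -233921094/29377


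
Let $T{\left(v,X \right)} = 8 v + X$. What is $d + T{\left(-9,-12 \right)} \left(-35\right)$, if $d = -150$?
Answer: $2790$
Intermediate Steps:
$T{\left(v,X \right)} = X + 8 v$
$d + T{\left(-9,-12 \right)} \left(-35\right) = -150 + \left(-12 + 8 \left(-9\right)\right) \left(-35\right) = -150 + \left(-12 - 72\right) \left(-35\right) = -150 - -2940 = -150 + 2940 = 2790$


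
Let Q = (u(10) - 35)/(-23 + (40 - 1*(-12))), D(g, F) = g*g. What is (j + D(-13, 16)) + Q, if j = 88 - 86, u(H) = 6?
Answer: 170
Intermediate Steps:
D(g, F) = g²
j = 2
Q = -1 (Q = (6 - 35)/(-23 + (40 - 1*(-12))) = -29/(-23 + (40 + 12)) = -29/(-23 + 52) = -29/29 = -29*1/29 = -1)
(j + D(-13, 16)) + Q = (2 + (-13)²) - 1 = (2 + 169) - 1 = 171 - 1 = 170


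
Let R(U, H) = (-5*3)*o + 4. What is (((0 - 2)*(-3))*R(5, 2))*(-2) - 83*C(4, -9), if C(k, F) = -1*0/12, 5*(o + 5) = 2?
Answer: -876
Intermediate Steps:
o = -23/5 (o = -5 + (⅕)*2 = -5 + ⅖ = -23/5 ≈ -4.6000)
C(k, F) = 0 (C(k, F) = 0*(1/12) = 0)
R(U, H) = 73 (R(U, H) = -5*3*(-23/5) + 4 = -15*(-23/5) + 4 = 69 + 4 = 73)
(((0 - 2)*(-3))*R(5, 2))*(-2) - 83*C(4, -9) = (((0 - 2)*(-3))*73)*(-2) - 83*0 = (-2*(-3)*73)*(-2) + 0 = (6*73)*(-2) + 0 = 438*(-2) + 0 = -876 + 0 = -876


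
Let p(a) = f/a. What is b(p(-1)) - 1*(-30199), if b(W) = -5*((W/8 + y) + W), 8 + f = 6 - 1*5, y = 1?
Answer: 241237/8 ≈ 30155.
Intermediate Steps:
f = -7 (f = -8 + (6 - 1*5) = -8 + (6 - 5) = -8 + 1 = -7)
p(a) = -7/a
b(W) = -5 - 45*W/8 (b(W) = -5*((W/8 + 1) + W) = -5*((1 + W/8) + W) = -5*(1 + 9*W/8) = -5 - 45*W/8)
b(p(-1)) - 1*(-30199) = (-5 - (-315)/(8*(-1))) - 1*(-30199) = (-5 - (-315)*(-1)/8) + 30199 = (-5 - 45/8*7) + 30199 = (-5 - 315/8) + 30199 = -355/8 + 30199 = 241237/8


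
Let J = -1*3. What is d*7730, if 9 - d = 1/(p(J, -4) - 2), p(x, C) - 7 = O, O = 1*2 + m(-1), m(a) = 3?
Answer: 68797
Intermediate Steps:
J = -3
O = 5 (O = 1*2 + 3 = 2 + 3 = 5)
p(x, C) = 12 (p(x, C) = 7 + 5 = 12)
d = 89/10 (d = 9 - 1/(12 - 2) = 9 - 1/10 = 9 - 1*⅒ = 9 - ⅒ = 89/10 ≈ 8.9000)
d*7730 = (89/10)*7730 = 68797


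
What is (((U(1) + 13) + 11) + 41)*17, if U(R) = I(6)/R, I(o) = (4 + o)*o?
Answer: 2125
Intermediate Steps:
I(o) = o*(4 + o)
U(R) = 60/R (U(R) = (6*(4 + 6))/R = (6*10)/R = 60/R)
(((U(1) + 13) + 11) + 41)*17 = (((60/1 + 13) + 11) + 41)*17 = (((60*1 + 13) + 11) + 41)*17 = (((60 + 13) + 11) + 41)*17 = ((73 + 11) + 41)*17 = (84 + 41)*17 = 125*17 = 2125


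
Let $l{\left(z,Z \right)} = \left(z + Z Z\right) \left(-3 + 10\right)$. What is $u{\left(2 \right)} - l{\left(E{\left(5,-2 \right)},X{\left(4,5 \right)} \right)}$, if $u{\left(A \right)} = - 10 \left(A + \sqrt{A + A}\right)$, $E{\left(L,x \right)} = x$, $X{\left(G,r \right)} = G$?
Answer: $-138$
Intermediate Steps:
$l{\left(z,Z \right)} = 7 z + 7 Z^{2}$ ($l{\left(z,Z \right)} = \left(z + Z^{2}\right) 7 = 7 z + 7 Z^{2}$)
$u{\left(A \right)} = - 10 A - 10 \sqrt{2} \sqrt{A}$ ($u{\left(A \right)} = - 10 \left(A + \sqrt{2 A}\right) = - 10 \left(A + \sqrt{2} \sqrt{A}\right) = - 10 A - 10 \sqrt{2} \sqrt{A}$)
$u{\left(2 \right)} - l{\left(E{\left(5,-2 \right)},X{\left(4,5 \right)} \right)} = \left(\left(-10\right) 2 - 10 \sqrt{2} \sqrt{2}\right) - \left(7 \left(-2\right) + 7 \cdot 4^{2}\right) = \left(-20 - 20\right) - \left(-14 + 7 \cdot 16\right) = -40 - \left(-14 + 112\right) = -40 - 98 = -138$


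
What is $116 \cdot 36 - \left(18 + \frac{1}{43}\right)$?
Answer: $\frac{178793}{43} \approx 4158.0$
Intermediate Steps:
$116 \cdot 36 - \left(18 + \frac{1}{43}\right) = 4176 + \left(\left(- \frac{1}{43} - 53\right) + 35\right) = 4176 + \left(- \frac{2280}{43} + 35\right) = 4176 - \frac{775}{43} = \frac{178793}{43}$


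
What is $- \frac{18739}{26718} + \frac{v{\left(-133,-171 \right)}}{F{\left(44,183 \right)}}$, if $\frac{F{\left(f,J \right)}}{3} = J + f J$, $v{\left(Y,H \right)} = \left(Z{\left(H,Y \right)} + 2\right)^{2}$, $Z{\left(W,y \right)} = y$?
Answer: $- \frac{24259}{3606930} \approx -0.0067257$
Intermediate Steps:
$v{\left(Y,H \right)} = \left(2 + Y\right)^{2}$ ($v{\left(Y,H \right)} = \left(Y + 2\right)^{2} = \left(2 + Y\right)^{2}$)
$F{\left(f,J \right)} = 3 J + 3 J f$ ($F{\left(f,J \right)} = 3 \left(J + f J\right) = 3 \left(J + J f\right) = 3 J + 3 J f$)
$- \frac{18739}{26718} + \frac{v{\left(-133,-171 \right)}}{F{\left(44,183 \right)}} = - \frac{18739}{26718} + \frac{\left(2 - 133\right)^{2}}{3 \cdot 183 \left(1 + 44\right)} = \left(-18739\right) \frac{1}{26718} + \frac{\left(-131\right)^{2}}{3 \cdot 183 \cdot 45} = - \frac{18739}{26718} + \frac{17161}{24705} = - \frac{24259}{3606930}$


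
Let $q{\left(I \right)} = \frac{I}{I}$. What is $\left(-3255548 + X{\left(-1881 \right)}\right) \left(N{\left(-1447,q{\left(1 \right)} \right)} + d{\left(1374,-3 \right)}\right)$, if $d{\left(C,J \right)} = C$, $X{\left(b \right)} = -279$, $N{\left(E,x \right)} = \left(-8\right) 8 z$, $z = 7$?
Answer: $-3014895802$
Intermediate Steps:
$q{\left(I \right)} = 1$
$N{\left(E,x \right)} = -448$ ($N{\left(E,x \right)} = \left(-8\right) 8 \cdot 7 = \left(-64\right) 7 = -448$)
$\left(-3255548 + X{\left(-1881 \right)}\right) \left(N{\left(-1447,q{\left(1 \right)} \right)} + d{\left(1374,-3 \right)}\right) = \left(-3255548 - 279\right) \left(-448 + 1374\right) = \left(-3255827\right) 926 = -3014895802$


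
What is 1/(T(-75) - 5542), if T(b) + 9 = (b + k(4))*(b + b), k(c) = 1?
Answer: 1/5549 ≈ 0.00018021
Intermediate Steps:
T(b) = -9 + 2*b*(1 + b) (T(b) = -9 + (b + 1)*(b + b) = -9 + (1 + b)*(2*b) = -9 + 2*b*(1 + b))
1/(T(-75) - 5542) = 1/((-9 + 2*(-75) + 2*(-75)²) - 5542) = 1/((-9 - 150 + 2*5625) - 5542) = 1/((-9 - 150 + 11250) - 5542) = 1/(11091 - 5542) = 1/5549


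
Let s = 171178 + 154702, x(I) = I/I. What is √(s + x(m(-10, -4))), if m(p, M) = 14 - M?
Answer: 3*√36209 ≈ 570.86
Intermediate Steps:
x(I) = 1
s = 325880
√(s + x(m(-10, -4))) = √(325880 + 1) = √325881 = 3*√36209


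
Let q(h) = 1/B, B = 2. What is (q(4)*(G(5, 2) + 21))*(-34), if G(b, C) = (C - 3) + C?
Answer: -374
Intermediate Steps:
q(h) = ½ (q(h) = 1/2 = ½)
G(b, C) = -3 + 2*C (G(b, C) = (-3 + C) + C = -3 + 2*C)
(q(4)*(G(5, 2) + 21))*(-34) = (((-3 + 2*2) + 21)/2)*(-34) = (((-3 + 4) + 21)/2)*(-34) = ((1 + 21)/2)*(-34) = ((½)*22)*(-34) = 11*(-34) = -374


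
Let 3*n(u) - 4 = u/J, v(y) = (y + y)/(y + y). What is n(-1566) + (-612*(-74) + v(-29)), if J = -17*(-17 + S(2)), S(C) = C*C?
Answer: 30025925/663 ≈ 45288.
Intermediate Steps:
S(C) = C²
v(y) = 1 (v(y) = (2*y)/((2*y)) = (2*y)*(1/(2*y)) = 1)
J = 221 (J = -17*(-17 + 2²) = -17*(-17 + 4) = -17*(-13) = 221)
n(u) = 4/3 + u/663 (n(u) = 4/3 + (u/221)/3 = 4/3 + u/663)
n(-1566) + (-612*(-74) + v(-29)) = (4/3 + (1/663)*(-1566)) + (-612*(-74) + 1) = (4/3 - 522/221) + (45288 + 1) = -682/663 + 45289 = 30025925/663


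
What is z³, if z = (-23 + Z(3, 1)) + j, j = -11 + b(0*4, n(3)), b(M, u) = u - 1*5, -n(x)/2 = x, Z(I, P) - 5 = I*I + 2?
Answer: -24389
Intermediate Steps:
Z(I, P) = 7 + I² (Z(I, P) = 5 + (I*I + 2) = 5 + (I² + 2) = 5 + (2 + I²) = 7 + I²)
n(x) = -2*x
b(M, u) = -5 + u (b(M, u) = u - 5 = -5 + u)
j = -22 (j = -11 + (-5 - 2*3) = -11 + (-5 - 6) = -11 - 11 = -22)
z = -29 (z = (-23 + (7 + 3²)) - 22 = (-23 + (7 + 9)) - 22 = (-23 + 16) - 22 = -7 - 22 = -29)
z³ = (-29)³ = -24389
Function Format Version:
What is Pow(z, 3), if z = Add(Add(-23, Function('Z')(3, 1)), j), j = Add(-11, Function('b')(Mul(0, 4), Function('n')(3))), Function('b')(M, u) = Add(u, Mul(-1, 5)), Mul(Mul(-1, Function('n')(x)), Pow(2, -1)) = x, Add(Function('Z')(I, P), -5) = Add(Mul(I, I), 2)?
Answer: -24389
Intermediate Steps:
Function('Z')(I, P) = Add(7, Pow(I, 2)) (Function('Z')(I, P) = Add(5, Add(Mul(I, I), 2)) = Add(5, Add(Pow(I, 2), 2)) = Add(5, Add(2, Pow(I, 2))) = Add(7, Pow(I, 2)))
Function('n')(x) = Mul(-2, x)
Function('b')(M, u) = Add(-5, u) (Function('b')(M, u) = Add(u, -5) = Add(-5, u))
j = -22 (j = Add(-11, Add(-5, Mul(-2, 3))) = Add(-11, Add(-5, -6)) = Add(-11, -11) = -22)
z = -29 (z = Add(Add(-23, Add(7, Pow(3, 2))), -22) = Add(Add(-23, Add(7, 9)), -22) = Add(Add(-23, 16), -22) = Add(-7, -22) = -29)
Pow(z, 3) = Pow(-29, 3) = -24389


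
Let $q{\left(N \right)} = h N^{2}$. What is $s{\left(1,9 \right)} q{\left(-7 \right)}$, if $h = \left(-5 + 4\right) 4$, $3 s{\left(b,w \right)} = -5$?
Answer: $\frac{980}{3} \approx 326.67$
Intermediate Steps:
$s{\left(b,w \right)} = - \frac{5}{3}$ ($s{\left(b,w \right)} = \frac{1}{3} \left(-5\right) = - \frac{5}{3}$)
$h = -4$ ($h = \left(-1\right) 4 = -4$)
$q{\left(N \right)} = - 4 N^{2}$
$s{\left(1,9 \right)} q{\left(-7 \right)} = - \frac{5 \left(- 4 \left(-7\right)^{2}\right)}{3} = - \frac{5 \left(\left(-4\right) 49\right)}{3} = \left(- \frac{5}{3}\right) \left(-196\right) = \frac{980}{3}$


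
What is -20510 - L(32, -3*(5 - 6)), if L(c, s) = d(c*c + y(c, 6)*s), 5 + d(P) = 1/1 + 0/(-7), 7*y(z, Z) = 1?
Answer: -20506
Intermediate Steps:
y(z, Z) = ⅐ (y(z, Z) = (⅐)*1 = ⅐)
d(P) = -4 (d(P) = -5 + (1/1 + 0/(-7)) = -5 + (1*1 + 0*(-⅐)) = -5 + (1 + 0) = -5 + 1 = -4)
L(c, s) = -4
-20510 - L(32, -3*(5 - 6)) = -20510 - 1*(-4) = -20510 + 4 = -20506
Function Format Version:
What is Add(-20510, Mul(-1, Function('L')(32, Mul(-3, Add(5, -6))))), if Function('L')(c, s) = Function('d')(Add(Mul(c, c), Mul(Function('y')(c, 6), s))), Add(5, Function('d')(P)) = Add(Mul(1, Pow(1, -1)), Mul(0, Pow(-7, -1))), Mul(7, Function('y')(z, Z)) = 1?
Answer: -20506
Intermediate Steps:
Function('y')(z, Z) = Rational(1, 7) (Function('y')(z, Z) = Mul(Rational(1, 7), 1) = Rational(1, 7))
Function('d')(P) = -4 (Function('d')(P) = Add(-5, Add(Mul(1, Pow(1, -1)), Mul(0, Pow(-7, -1)))) = Add(-5, Add(Mul(1, 1), Mul(0, Rational(-1, 7)))) = Add(-5, Add(1, 0)) = Add(-5, 1) = -4)
Function('L')(c, s) = -4
Add(-20510, Mul(-1, Function('L')(32, Mul(-3, Add(5, -6))))) = Add(-20510, Mul(-1, -4)) = Add(-20510, 4) = -20506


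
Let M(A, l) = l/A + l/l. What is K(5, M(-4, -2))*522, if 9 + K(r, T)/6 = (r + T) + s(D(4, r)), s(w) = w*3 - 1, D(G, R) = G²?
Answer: 139374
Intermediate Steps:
M(A, l) = 1 + l/A (M(A, l) = l/A + 1 = 1 + l/A)
s(w) = -1 + 3*w (s(w) = 3*w - 1 = -1 + 3*w)
K(r, T) = 228 + 6*T + 6*r (K(r, T) = -54 + 6*((r + T) + (-1 + 3*4²)) = -54 + 6*((T + r) + (-1 + 3*16)) = -54 + 6*((T + r) + (-1 + 48)) = -54 + 6*((T + r) + 47) = -54 + 6*(47 + T + r) = -54 + (282 + 6*T + 6*r) = 228 + 6*T + 6*r)
K(5, M(-4, -2))*522 = (228 + 6*((-4 - 2)/(-4)) + 6*5)*522 = (228 + 6*(-¼*(-6)) + 30)*522 = (228 + 6*(3/2) + 30)*522 = (228 + 9 + 30)*522 = 267*522 = 139374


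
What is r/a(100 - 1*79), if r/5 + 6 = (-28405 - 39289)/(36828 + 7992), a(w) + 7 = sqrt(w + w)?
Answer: 168307/4482 + 168307*sqrt(42)/31374 ≈ 72.318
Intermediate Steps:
a(w) = -7 + sqrt(2)*sqrt(w) (a(w) = -7 + sqrt(w + w) = -7 + sqrt(2*w) = -7 + sqrt(2)*sqrt(w))
r = -168307/4482 (r = -30 + 5*((-28405 - 39289)/(36828 + 7992)) = -30 + 5*(-67694/44820) = -30 + 5*(-67694*1/44820) = -30 + 5*(-33847/22410) = -30 - 33847/4482 = -168307/4482 ≈ -37.552)
r/a(100 - 1*79) = -168307/(4482*(-7 + sqrt(2)*sqrt(100 - 1*79))) = -168307/(4482*(-7 + sqrt(2)*sqrt(100 - 79))) = -168307/(4482*(-7 + sqrt(2)*sqrt(21))) = -168307/(4482*(-7 + sqrt(42)))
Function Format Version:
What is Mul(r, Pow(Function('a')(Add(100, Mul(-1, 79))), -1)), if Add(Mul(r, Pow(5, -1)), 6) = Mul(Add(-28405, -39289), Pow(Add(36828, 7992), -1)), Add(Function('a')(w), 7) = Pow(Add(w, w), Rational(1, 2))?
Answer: Add(Rational(168307, 4482), Mul(Rational(168307, 31374), Pow(42, Rational(1, 2)))) ≈ 72.318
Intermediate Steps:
Function('a')(w) = Add(-7, Mul(Pow(2, Rational(1, 2)), Pow(w, Rational(1, 2)))) (Function('a')(w) = Add(-7, Pow(Add(w, w), Rational(1, 2))) = Add(-7, Pow(Mul(2, w), Rational(1, 2))) = Add(-7, Mul(Pow(2, Rational(1, 2)), Pow(w, Rational(1, 2)))))
r = Rational(-168307, 4482) (r = Add(-30, Mul(5, Mul(Add(-28405, -39289), Pow(Add(36828, 7992), -1)))) = Add(-30, Mul(5, Mul(-67694, Pow(44820, -1)))) = Add(-30, Mul(5, Mul(-67694, Rational(1, 44820)))) = Add(-30, Mul(5, Rational(-33847, 22410))) = Add(-30, Rational(-33847, 4482)) = Rational(-168307, 4482) ≈ -37.552)
Mul(r, Pow(Function('a')(Add(100, Mul(-1, 79))), -1)) = Mul(Rational(-168307, 4482), Pow(Add(-7, Mul(Pow(2, Rational(1, 2)), Pow(Add(100, Mul(-1, 79)), Rational(1, 2)))), -1)) = Mul(Rational(-168307, 4482), Pow(Add(-7, Mul(Pow(2, Rational(1, 2)), Pow(Add(100, -79), Rational(1, 2)))), -1)) = Mul(Rational(-168307, 4482), Pow(Add(-7, Mul(Pow(2, Rational(1, 2)), Pow(21, Rational(1, 2)))), -1)) = Mul(Rational(-168307, 4482), Pow(Add(-7, Pow(42, Rational(1, 2))), -1))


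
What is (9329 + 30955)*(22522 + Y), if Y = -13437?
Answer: 365980140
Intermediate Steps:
(9329 + 30955)*(22522 + Y) = (9329 + 30955)*(22522 - 13437) = 40284*9085 = 365980140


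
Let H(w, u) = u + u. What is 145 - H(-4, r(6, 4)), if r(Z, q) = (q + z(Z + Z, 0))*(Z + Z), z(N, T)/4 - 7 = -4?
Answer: -239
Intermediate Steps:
z(N, T) = 12 (z(N, T) = 28 + 4*(-4) = 28 - 16 = 12)
r(Z, q) = 2*Z*(12 + q) (r(Z, q) = (q + 12)*(Z + Z) = (12 + q)*(2*Z) = 2*Z*(12 + q))
H(w, u) = 2*u
145 - H(-4, r(6, 4)) = 145 - 2*2*6*(12 + 4) = 145 - 2*2*6*16 = 145 - 2*192 = 145 - 1*384 = 145 - 384 = -239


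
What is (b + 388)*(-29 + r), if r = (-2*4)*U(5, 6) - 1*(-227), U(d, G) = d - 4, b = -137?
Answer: 47690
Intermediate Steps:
U(d, G) = -4 + d
r = 219 (r = (-2*4)*(-4 + 5) - 1*(-227) = -8*1 + 227 = -8 + 227 = 219)
(b + 388)*(-29 + r) = (-137 + 388)*(-29 + 219) = 251*190 = 47690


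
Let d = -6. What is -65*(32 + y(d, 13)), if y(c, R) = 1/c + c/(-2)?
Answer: -13585/6 ≈ -2264.2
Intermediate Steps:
y(c, R) = 1/c - c/2 (y(c, R) = 1/c + c*(-½) = 1/c - c/2)
-65*(32 + y(d, 13)) = -65*(32 + (1/(-6) - ½*(-6))) = -65*(32 + (-⅙ + 3)) = -65*(32 + 17/6) = -65*209/6 = -13585/6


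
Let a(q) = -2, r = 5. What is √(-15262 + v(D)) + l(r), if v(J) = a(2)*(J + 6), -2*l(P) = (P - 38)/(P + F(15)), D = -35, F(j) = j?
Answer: 33/40 + 2*I*√3801 ≈ 0.825 + 123.3*I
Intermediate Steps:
l(P) = -(-38 + P)/(2*(15 + P)) (l(P) = -(P - 38)/(2*(P + 15)) = -(-38 + P)/(2*(15 + P)))
v(J) = -12 - 2*J (v(J) = -2*(J + 6) = -2*(6 + J) = -12 - 2*J)
√(-15262 + v(D)) + l(r) = √(-15262 + (-12 - 2*(-35))) + (38 - 1*5)/(2*(15 + 5)) = √(-15262 + (-12 + 70)) + (½)*(38 - 5)/20 = √(-15262 + 58) + (½)*(1/20)*33 = √(-15204) + 33/40 = 2*I*√3801 + 33/40 = 33/40 + 2*I*√3801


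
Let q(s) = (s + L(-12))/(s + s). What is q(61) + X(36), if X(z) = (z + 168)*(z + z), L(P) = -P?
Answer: 1792009/122 ≈ 14689.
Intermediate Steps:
X(z) = 2*z*(168 + z) (X(z) = (168 + z)*(2*z) = 2*z*(168 + z))
q(s) = (12 + s)/(2*s) (q(s) = (s - 1*(-12))/(s + s) = (s + 12)/((2*s)) = (12 + s)*(1/(2*s)) = (12 + s)/(2*s))
q(61) + X(36) = (1/2)*(12 + 61)/61 + 2*36*(168 + 36) = (1/2)*(1/61)*73 + 2*36*204 = 73/122 + 14688 = 1792009/122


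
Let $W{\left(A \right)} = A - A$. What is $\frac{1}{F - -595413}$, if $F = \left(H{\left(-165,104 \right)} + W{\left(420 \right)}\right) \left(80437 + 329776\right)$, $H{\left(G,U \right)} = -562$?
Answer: $- \frac{1}{229944293} \approx -4.3489 \cdot 10^{-9}$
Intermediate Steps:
$W{\left(A \right)} = 0$
$F = -230539706$ ($F = \left(-562 + 0\right) \left(80437 + 329776\right) = \left(-562\right) 410213 = -230539706$)
$\frac{1}{F - -595413} = \frac{1}{-230539706 - -595413} = \frac{1}{-230539706 + 595413} = \frac{1}{-229944293} = - \frac{1}{229944293}$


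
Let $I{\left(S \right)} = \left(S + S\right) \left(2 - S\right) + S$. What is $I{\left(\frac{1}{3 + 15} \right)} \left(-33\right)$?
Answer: $- \frac{242}{27} \approx -8.963$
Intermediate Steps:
$I{\left(S \right)} = S + 2 S \left(2 - S\right)$ ($I{\left(S \right)} = 2 S \left(2 - S\right) + S = S + 2 S \left(2 - S\right)$)
$I{\left(\frac{1}{3 + 15} \right)} \left(-33\right) = \frac{5 - \frac{2}{3 + 15}}{3 + 15} \left(-33\right) = \frac{5 - \frac{2}{18}}{18} \left(-33\right) = \frac{5 - \frac{1}{9}}{18} \left(-33\right) = \frac{1}{18} \cdot \frac{44}{9} \left(-33\right) = \frac{22}{81} \left(-33\right) = - \frac{242}{27}$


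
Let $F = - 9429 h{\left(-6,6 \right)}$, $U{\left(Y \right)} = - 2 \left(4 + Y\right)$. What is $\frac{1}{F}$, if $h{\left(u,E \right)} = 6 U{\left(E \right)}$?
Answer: $\frac{1}{1131480} \approx 8.838 \cdot 10^{-7}$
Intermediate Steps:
$U{\left(Y \right)} = -8 - 2 Y$
$h{\left(u,E \right)} = -48 - 12 E$ ($h{\left(u,E \right)} = 6 \left(-8 - 2 E\right) = -48 - 12 E$)
$F = 1131480$ ($F = - 9429 \left(-48 - 72\right) = \left(-9429\right) \left(-120\right) = 1131480$)
$\frac{1}{F} = \frac{1}{1131480}$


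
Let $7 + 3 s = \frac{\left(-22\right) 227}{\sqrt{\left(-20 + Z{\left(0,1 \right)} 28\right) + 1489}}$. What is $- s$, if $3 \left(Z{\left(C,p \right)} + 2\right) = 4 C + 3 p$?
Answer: $\frac{7}{3} + \frac{454 \sqrt{1441}}{393} \approx 46.186$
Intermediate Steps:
$Z{\left(C,p \right)} = -2 + p + \frac{4 C}{3}$ ($Z{\left(C,p \right)} = -2 + \frac{4 C + 3 p}{3} = -2 + \frac{3 p + 4 C}{3} = -2 + \left(p + \frac{4 C}{3}\right) = -2 + p + \frac{4 C}{3}$)
$s = - \frac{7}{3} - \frac{454 \sqrt{1441}}{393}$ ($s = - \frac{7}{3} + \frac{\left(-22\right) 227 \frac{1}{\sqrt{\left(-20 + \left(-2 + 1 + \frac{4}{3} \cdot 0\right) 28\right) + 1489}}}{3} = - \frac{7}{3} + \frac{\left(-4994\right) \frac{1}{\sqrt{\left(-20 + \left(-2 + 1 + 0\right) 28\right) + 1489}}}{3} = - \frac{7}{3} + \frac{\left(-4994\right) \frac{1}{\sqrt{\left(-20 - 28\right) + 1489}}}{3} = - \frac{7}{3} + \frac{\left(-4994\right) \frac{1}{\sqrt{-48 + 1489}}}{3} = - \frac{7}{3} + \frac{\left(-4994\right) \frac{1}{\sqrt{1441}}}{3} = - \frac{7}{3} + \frac{\left(-4994\right) \frac{\sqrt{1441}}{1441}}{3} = - \frac{7}{3} + \frac{\left(- \frac{454}{131}\right) \sqrt{1441}}{3} = - \frac{7}{3} - \frac{454 \sqrt{1441}}{393} \approx -46.186$)
$- s = - (- \frac{7}{3} - \frac{454 \sqrt{1441}}{393}) = \frac{7}{3} + \frac{454 \sqrt{1441}}{393}$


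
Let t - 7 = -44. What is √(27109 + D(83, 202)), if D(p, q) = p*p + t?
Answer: √33961 ≈ 184.29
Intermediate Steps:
t = -37 (t = 7 - 44 = -37)
D(p, q) = -37 + p² (D(p, q) = p*p - 37 = p² - 37 = -37 + p²)
√(27109 + D(83, 202)) = √(27109 + (-37 + 83²)) = √(27109 + (-37 + 6889)) = √(27109 + 6852) = √33961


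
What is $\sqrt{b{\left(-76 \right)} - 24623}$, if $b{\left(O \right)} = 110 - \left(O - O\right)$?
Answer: $i \sqrt{24513} \approx 156.57 i$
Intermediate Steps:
$b{\left(O \right)} = 110$ ($b{\left(O \right)} = 110 - 0 = 110 + 0 = 110$)
$\sqrt{b{\left(-76 \right)} - 24623} = \sqrt{110 - 24623} = \sqrt{-24513} = i \sqrt{24513}$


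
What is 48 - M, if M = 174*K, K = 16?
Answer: -2736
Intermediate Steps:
M = 2784 (M = 174*16 = 2784)
48 - M = 48 - 1*2784 = 48 - 2784 = -2736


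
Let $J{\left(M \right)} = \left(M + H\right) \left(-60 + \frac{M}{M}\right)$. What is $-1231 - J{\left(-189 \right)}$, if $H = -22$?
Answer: $-13680$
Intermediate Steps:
$J{\left(M \right)} = 1298 - 59 M$ ($J{\left(M \right)} = \left(M - 22\right) \left(-60 + \frac{M}{M}\right) = \left(-22 + M\right) \left(-60 + 1\right) = \left(-22 + M\right) \left(-59\right) = 1298 - 59 M$)
$-1231 - J{\left(-189 \right)} = -1231 - \left(1298 - -11151\right) = -1231 - \left(1298 + 11151\right) = -1231 - 12449 = -13680$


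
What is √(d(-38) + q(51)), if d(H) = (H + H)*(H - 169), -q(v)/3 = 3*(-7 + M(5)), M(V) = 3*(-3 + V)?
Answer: 3*√1749 ≈ 125.46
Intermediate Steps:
M(V) = -9 + 3*V
q(v) = 9 (q(v) = -9*(-7 + (-9 + 3*5)) = -9*(-7 + (-9 + 15)) = -9*(-7 + 6) = -9*(-1) = -3*(-3) = 9)
d(H) = 2*H*(-169 + H) (d(H) = (2*H)*(-169 + H) = 2*H*(-169 + H))
√(d(-38) + q(51)) = √(2*(-38)*(-169 - 38) + 9) = √(2*(-38)*(-207) + 9) = √(15732 + 9) = √15741 = 3*√1749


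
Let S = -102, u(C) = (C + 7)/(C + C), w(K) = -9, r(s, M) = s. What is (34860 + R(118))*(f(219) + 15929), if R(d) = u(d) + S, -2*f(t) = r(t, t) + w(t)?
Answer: 32451119428/59 ≈ 5.5002e+8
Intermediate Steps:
u(C) = (7 + C)/(2*C) (u(C) = (7 + C)/((2*C)) = (7 + C)*(1/(2*C)) = (7 + C)/(2*C))
f(t) = 9/2 - t/2 (f(t) = -(t - 9)/2 = -(-9 + t)/2 = 9/2 - t/2)
R(d) = -102 + (7 + d)/(2*d) (R(d) = (7 + d)/(2*d) - 102 = -102 + (7 + d)/(2*d))
(34860 + R(118))*(f(219) + 15929) = (34860 + (7/2)*(1 - 29*118)/118)*((9/2 - ½*219) + 15929) = (34860 + (7/2)*(1/118)*(1 - 3422))*((9/2 - 219/2) + 15929) = (34860 + (7/2)*(1/118)*(-3421))*(-105 + 15929) = (34860 - 23947/236)*15824 = (8203013/236)*15824 = 32451119428/59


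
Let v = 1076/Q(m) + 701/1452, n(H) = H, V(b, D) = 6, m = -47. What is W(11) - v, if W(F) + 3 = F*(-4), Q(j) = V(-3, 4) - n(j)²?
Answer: -150323483/3198756 ≈ -46.994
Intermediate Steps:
Q(j) = 6 - j²
W(F) = -3 - 4*F (W(F) = -3 + F*(-4) = -3 - 4*F)
v = -18049/3198756 (v = 1076/(6 - 1*(-47)²) + 701/1452 = 1076/(6 - 1*2209) + 701*(1/1452) = 1076/(6 - 2209) + 701/1452 = 1076/(-2203) + 701/1452 = 1076*(-1/2203) + 701/1452 = -1076/2203 + 701/1452 = -18049/3198756 ≈ -0.0056425)
W(11) - v = (-3 - 4*11) - 1*(-18049/3198756) = (-3 - 44) + 18049/3198756 = -47 + 18049/3198756 = -150323483/3198756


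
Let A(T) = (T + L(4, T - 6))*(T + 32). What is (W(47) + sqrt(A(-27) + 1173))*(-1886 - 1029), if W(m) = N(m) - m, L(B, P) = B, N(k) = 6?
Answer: 119515 - 67045*sqrt(2) ≈ 24699.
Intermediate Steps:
W(m) = 6 - m
A(T) = (4 + T)*(32 + T) (A(T) = (T + 4)*(T + 32) = (4 + T)*(32 + T))
(W(47) + sqrt(A(-27) + 1173))*(-1886 - 1029) = ((6 - 1*47) + sqrt((128 + (-27)**2 + 36*(-27)) + 1173))*(-1886 - 1029) = ((6 - 47) + sqrt((128 + 729 - 972) + 1173))*(-2915) = (-41 + sqrt(-115 + 1173))*(-2915) = (-41 + sqrt(1058))*(-2915) = (-41 + 23*sqrt(2))*(-2915) = 119515 - 67045*sqrt(2)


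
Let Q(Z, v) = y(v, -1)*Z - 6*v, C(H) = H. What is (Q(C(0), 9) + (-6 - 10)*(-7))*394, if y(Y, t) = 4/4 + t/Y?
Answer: 22852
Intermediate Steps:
y(Y, t) = 1 + t/Y (y(Y, t) = 4*(1/4) + t/Y = 1 + t/Y)
Q(Z, v) = -6*v + Z*(-1 + v)/v (Q(Z, v) = ((v - 1)/v)*Z - 6*v = ((-1 + v)/v)*Z - 6*v = Z*(-1 + v)/v - 6*v = -6*v + Z*(-1 + v)/v)
(Q(C(0), 9) + (-6 - 10)*(-7))*394 = ((0 - 6*9 - 1*0/9) + (-6 - 10)*(-7))*394 = ((0 - 54 - 1*0*1/9) - 16*(-7))*394 = ((0 - 54 + 0) + 112)*394 = (-54 + 112)*394 = 58*394 = 22852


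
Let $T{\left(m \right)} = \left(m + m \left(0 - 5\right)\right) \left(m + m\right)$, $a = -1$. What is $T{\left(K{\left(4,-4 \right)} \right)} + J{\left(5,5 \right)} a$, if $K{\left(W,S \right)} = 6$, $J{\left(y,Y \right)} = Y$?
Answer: $-293$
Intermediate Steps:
$T{\left(m \right)} = - 8 m^{2}$ ($T{\left(m \right)} = \left(m + m \left(-5\right)\right) 2 m = \left(m - 5 m\right) 2 m = - 4 m 2 m = - 8 m^{2}$)
$T{\left(K{\left(4,-4 \right)} \right)} + J{\left(5,5 \right)} a = - 8 \cdot 6^{2} + 5 \left(-1\right) = \left(-8\right) 36 - 5 = -288 - 5 = -293$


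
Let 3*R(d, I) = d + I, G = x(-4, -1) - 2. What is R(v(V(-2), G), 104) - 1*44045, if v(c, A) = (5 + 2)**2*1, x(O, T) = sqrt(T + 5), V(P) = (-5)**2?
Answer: -43994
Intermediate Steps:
V(P) = 25
x(O, T) = sqrt(5 + T)
G = 0 (G = sqrt(5 - 1) - 2 = sqrt(4) - 2 = 2 - 2 = 0)
v(c, A) = 49 (v(c, A) = 7**2*1 = 49*1 = 49)
R(d, I) = I/3 + d/3 (R(d, I) = (d + I)/3 = (I + d)/3 = I/3 + d/3)
R(v(V(-2), G), 104) - 1*44045 = ((1/3)*104 + (1/3)*49) - 1*44045 = (104/3 + 49/3) - 44045 = 51 - 44045 = -43994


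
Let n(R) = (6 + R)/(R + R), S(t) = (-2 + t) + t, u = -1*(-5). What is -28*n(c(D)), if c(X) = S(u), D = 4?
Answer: -49/2 ≈ -24.500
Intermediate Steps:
u = 5
S(t) = -2 + 2*t
c(X) = 8 (c(X) = -2 + 2*5 = -2 + 10 = 8)
n(R) = (6 + R)/(2*R) (n(R) = (6 + R)/((2*R)) = (6 + R)*(1/(2*R)) = (6 + R)/(2*R))
-28*n(c(D)) = -14*(6 + 8)/8 = -14*14/8 = -28*7/8 = -49/2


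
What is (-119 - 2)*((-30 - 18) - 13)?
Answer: 7381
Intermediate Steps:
(-119 - 2)*((-30 - 18) - 13) = -121*(-48 - 13) = -121*(-61) = 7381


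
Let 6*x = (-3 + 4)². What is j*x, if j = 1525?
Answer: 1525/6 ≈ 254.17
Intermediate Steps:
x = ⅙ (x = (-3 + 4)²/6 = (⅙)*1² = (⅙)*1 = ⅙ ≈ 0.16667)
j*x = 1525*(⅙) = 1525/6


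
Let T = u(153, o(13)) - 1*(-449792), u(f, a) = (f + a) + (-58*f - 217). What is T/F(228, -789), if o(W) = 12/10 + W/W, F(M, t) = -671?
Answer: -2204281/3355 ≈ -657.01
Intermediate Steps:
o(W) = 11/5 (o(W) = 12*(⅒) + 1 = 6/5 + 1 = 11/5)
u(f, a) = -217 + a - 57*f (u(f, a) = (a + f) + (-217 - 58*f) = -217 + a - 57*f)
T = 2204281/5 (T = (-217 + 11/5 - 57*153) - 1*(-449792) = (-217 + 11/5 - 8721) + 449792 = -44679/5 + 449792 = 2204281/5 ≈ 4.4086e+5)
T/F(228, -789) = (2204281/5)/(-671) = (2204281/5)*(-1/671) = -2204281/3355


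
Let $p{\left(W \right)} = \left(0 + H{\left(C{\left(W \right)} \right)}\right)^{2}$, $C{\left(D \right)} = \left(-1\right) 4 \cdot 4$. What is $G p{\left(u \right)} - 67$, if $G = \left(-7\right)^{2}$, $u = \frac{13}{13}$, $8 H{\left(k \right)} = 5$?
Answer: $- \frac{3063}{64} \approx -47.859$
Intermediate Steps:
$C{\left(D \right)} = -16$ ($C{\left(D \right)} = \left(-4\right) 4 = -16$)
$H{\left(k \right)} = \frac{5}{8}$ ($H{\left(k \right)} = \frac{1}{8} \cdot 5 = \frac{5}{8}$)
$u = 1$ ($u = 13 \cdot \frac{1}{13} = 1$)
$p{\left(W \right)} = \frac{25}{64}$ ($p{\left(W \right)} = \left(0 + \frac{5}{8}\right)^{2} = \left(\frac{5}{8}\right)^{2} = \frac{25}{64}$)
$G = 49$
$G p{\left(u \right)} - 67 = 49 \cdot \frac{25}{64} - 67 = \frac{1225}{64} - 67 = - \frac{3063}{64}$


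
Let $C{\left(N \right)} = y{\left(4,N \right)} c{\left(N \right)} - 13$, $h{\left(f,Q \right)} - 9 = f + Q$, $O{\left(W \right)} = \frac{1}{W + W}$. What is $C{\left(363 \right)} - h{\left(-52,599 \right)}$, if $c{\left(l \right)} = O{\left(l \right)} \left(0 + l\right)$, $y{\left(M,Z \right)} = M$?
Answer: $-567$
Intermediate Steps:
$O{\left(W \right)} = \frac{1}{2 W}$
$c{\left(l \right)} = \frac{1}{2}$ ($c{\left(l \right)} = \frac{1}{2 l} \left(0 + l\right) = \frac{1}{2 l} l = \frac{1}{2}$)
$h{\left(f,Q \right)} = 9 + Q + f$ ($h{\left(f,Q \right)} = 9 + \left(f + Q\right) = 9 + \left(Q + f\right) = 9 + Q + f$)
$C{\left(N \right)} = -11$ ($C{\left(N \right)} = 4 \cdot \frac{1}{2} - 13 = 2 - 13 = -11$)
$C{\left(363 \right)} - h{\left(-52,599 \right)} = -11 - \left(9 + 599 - 52\right) = -11 - 556 = -567$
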